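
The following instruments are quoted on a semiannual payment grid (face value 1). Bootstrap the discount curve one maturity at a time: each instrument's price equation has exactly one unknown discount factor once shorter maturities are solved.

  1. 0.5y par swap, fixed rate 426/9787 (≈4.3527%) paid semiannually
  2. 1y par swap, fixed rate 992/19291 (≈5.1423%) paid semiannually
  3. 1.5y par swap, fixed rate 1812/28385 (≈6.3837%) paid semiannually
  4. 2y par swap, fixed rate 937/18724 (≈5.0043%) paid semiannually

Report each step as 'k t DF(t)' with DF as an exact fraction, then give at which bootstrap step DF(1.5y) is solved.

1 1/2 9787/10000
2 1 594/625
3 3/2 4547/5000
4 2 9063/10000
DF(1.5y) is solved at step 3

step 1 [0.5y] swap r/2=213/9787: DF=(1 − 213/9787·(0))/(1+213/9787) = 9787/10000 ≈ 0.978700
step 2 [1y] swap r/2=496/19291: DF=(1 − 496/19291·(0.978700))/(1+496/19291) = 594/625 ≈ 0.950400
step 3 [1.5y] swap r/2=906/28385: DF=(1 − 906/28385·(0.978700+0.950400))/(1+906/28385) = 4547/5000 ≈ 0.909400
step 4 [2y] swap r/2=937/37448: DF=(1 − 937/37448·(0.978700+0.950400+0.909400))/(1+937/37448) = 9063/10000 ≈ 0.906300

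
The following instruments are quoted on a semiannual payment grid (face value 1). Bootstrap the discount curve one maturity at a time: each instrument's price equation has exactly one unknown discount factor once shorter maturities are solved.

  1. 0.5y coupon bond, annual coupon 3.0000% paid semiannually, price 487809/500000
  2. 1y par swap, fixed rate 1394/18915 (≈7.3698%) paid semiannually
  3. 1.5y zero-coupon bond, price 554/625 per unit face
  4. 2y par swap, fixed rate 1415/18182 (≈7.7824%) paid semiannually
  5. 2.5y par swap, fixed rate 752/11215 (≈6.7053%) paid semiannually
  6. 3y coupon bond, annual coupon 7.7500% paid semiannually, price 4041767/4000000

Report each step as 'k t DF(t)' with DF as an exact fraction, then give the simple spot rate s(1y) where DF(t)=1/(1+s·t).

step 1 [0.5y] bond c/2=3/200: DF=(487809/500000 − 3/200·(0))/(1+3/200) = 2403/2500 ≈ 0.961200
step 2 [1y] swap r/2=697/18915: DF=(1 − 697/18915·(0.961200))/(1+697/18915) = 9303/10000 ≈ 0.930300
step 3 [1.5y] zero: DF = P = 554/625 ≈ 0.886400
step 4 [2y] swap r/2=1415/36364: DF=(1 − 1415/36364·(0.961200+0.930300+0.886400))/(1+1415/36364) = 1717/2000 ≈ 0.858500
step 5 [2.5y] swap r/2=376/11215: DF=(1 − 376/11215·(0.961200+0.930300+0.886400+0.858500))/(1+376/11215) = 531/625 ≈ 0.849600
step 6 [3y] bond c/2=31/800: DF=(4041767/4000000 − 31/800·(0.961200+0.930300+0.886400+0.858500+0.849600))/(1+31/800) = 4027/5000 ≈ 0.805400

1 1/2 2403/2500
2 1 9303/10000
3 3/2 554/625
4 2 1717/2000
5 5/2 531/625
6 3 4027/5000
s(1y) = (1/(9303/10000) − 1)/(1) = 697/9303 ≈ 7.4922%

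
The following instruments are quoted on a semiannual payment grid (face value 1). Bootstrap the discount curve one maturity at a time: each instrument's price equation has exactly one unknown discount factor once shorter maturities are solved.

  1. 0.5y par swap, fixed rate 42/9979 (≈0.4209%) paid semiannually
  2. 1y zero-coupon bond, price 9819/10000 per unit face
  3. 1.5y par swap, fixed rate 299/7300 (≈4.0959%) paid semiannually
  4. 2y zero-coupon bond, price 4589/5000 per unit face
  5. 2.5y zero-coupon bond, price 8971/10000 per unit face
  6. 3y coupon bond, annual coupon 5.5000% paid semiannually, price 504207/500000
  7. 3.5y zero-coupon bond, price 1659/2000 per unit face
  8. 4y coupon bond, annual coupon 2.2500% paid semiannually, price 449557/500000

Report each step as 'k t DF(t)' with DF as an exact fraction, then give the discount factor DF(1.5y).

1 1/2 9979/10000
2 1 9819/10000
3 3/2 4701/5000
4 2 4589/5000
5 5/2 8971/10000
6 3 8547/10000
7 7/2 1659/2000
8 4 8177/10000
DF(1.5y) = 4701/5000 ≈ 0.940200

step 1 [0.5y] swap r/2=21/9979: DF=(1 − 21/9979·(0))/(1+21/9979) = 9979/10000 ≈ 0.997900
step 2 [1y] zero: DF = P = 9819/10000 ≈ 0.981900
step 3 [1.5y] swap r/2=299/14600: DF=(1 − 299/14600·(0.997900+0.981900))/(1+299/14600) = 4701/5000 ≈ 0.940200
step 4 [2y] zero: DF = P = 4589/5000 ≈ 0.917800
step 5 [2.5y] zero: DF = P = 8971/10000 ≈ 0.897100
step 6 [3y] bond c/2=11/400: DF=(504207/500000 − 11/400·(0.997900+0.981900+0.940200+0.917800+0.897100))/(1+11/400) = 8547/10000 ≈ 0.854700
step 7 [3.5y] zero: DF = P = 1659/2000 ≈ 0.829500
step 8 [4y] bond c/2=9/800: DF=(449557/500000 − 9/800·(0.997900+0.981900+0.940200+0.917800+0.897100+0.854700+0.829500))/(1+9/800) = 8177/10000 ≈ 0.817700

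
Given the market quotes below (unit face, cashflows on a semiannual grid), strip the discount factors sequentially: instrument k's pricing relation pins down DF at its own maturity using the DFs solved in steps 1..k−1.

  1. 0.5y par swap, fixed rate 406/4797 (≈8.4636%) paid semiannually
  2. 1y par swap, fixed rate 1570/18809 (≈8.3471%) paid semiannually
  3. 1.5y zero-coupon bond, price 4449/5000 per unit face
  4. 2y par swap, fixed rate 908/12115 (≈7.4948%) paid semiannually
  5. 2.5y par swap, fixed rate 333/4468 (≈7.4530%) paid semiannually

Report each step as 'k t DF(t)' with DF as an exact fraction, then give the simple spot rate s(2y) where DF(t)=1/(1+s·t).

step 1 [0.5y] swap r/2=203/4797: DF=(1 − 203/4797·(0))/(1+203/4797) = 4797/5000 ≈ 0.959400
step 2 [1y] swap r/2=785/18809: DF=(1 − 785/18809·(0.959400))/(1+785/18809) = 1843/2000 ≈ 0.921500
step 3 [1.5y] zero: DF = P = 4449/5000 ≈ 0.889800
step 4 [2y] swap r/2=454/12115: DF=(1 − 454/12115·(0.959400+0.921500+0.889800))/(1+454/12115) = 4319/5000 ≈ 0.863800
step 5 [2.5y] swap r/2=333/8936: DF=(1 − 333/8936·(0.959400+0.921500+0.889800+0.863800))/(1+333/8936) = 1667/2000 ≈ 0.833500

1 1/2 4797/5000
2 1 1843/2000
3 3/2 4449/5000
4 2 4319/5000
5 5/2 1667/2000
s(2y) = (1/(4319/5000) − 1)/(2) = 681/8638 ≈ 7.8838%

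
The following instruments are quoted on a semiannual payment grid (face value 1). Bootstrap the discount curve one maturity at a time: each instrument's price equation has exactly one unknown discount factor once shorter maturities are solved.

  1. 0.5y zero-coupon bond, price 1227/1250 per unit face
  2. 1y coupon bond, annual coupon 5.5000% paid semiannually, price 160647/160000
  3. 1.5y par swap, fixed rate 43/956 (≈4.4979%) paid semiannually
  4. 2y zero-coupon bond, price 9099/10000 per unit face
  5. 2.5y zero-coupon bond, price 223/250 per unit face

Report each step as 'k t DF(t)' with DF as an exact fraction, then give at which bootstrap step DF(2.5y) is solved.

1 1/2 1227/1250
2 1 9509/10000
3 3/2 1871/2000
4 2 9099/10000
5 5/2 223/250
DF(2.5y) is solved at step 5

step 1 [0.5y] zero: DF = P = 1227/1250 ≈ 0.981600
step 2 [1y] bond c/2=11/400: DF=(160647/160000 − 11/400·(0.981600))/(1+11/400) = 9509/10000 ≈ 0.950900
step 3 [1.5y] swap r/2=43/1912: DF=(1 − 43/1912·(0.981600+0.950900))/(1+43/1912) = 1871/2000 ≈ 0.935500
step 4 [2y] zero: DF = P = 9099/10000 ≈ 0.909900
step 5 [2.5y] zero: DF = P = 223/250 ≈ 0.892000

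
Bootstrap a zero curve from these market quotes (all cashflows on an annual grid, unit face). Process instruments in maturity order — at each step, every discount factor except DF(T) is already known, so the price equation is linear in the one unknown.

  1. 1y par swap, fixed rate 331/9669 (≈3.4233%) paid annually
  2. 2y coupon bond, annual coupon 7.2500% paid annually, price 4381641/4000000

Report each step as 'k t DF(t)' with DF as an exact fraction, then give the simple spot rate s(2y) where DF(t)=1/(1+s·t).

1 1 9669/10000
2 2 239/250
s(2y) = (1/(239/250) − 1)/(2) = 11/478 ≈ 2.3013%

step 1 [1y] swap r/1=331/9669: DF=(1 − 331/9669·(0))/(1+331/9669) = 9669/10000 ≈ 0.966900
step 2 [2y] bond c/1=29/400: DF=(4381641/4000000 − 29/400·(0.966900))/(1+29/400) = 239/250 ≈ 0.956000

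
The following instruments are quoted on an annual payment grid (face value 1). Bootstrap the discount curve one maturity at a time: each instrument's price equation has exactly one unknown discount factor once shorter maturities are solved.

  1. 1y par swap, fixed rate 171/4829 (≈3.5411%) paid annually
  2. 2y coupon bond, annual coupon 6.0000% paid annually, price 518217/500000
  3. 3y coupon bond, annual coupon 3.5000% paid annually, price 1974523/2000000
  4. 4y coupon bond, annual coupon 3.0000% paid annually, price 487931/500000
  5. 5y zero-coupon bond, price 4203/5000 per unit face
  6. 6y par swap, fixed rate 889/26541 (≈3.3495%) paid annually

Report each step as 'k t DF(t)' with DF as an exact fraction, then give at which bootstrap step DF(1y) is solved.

1 1 4829/5000
2 2 9231/10000
3 3 89/100
4 4 1733/2000
5 5 4203/5000
6 6 4111/5000
DF(1y) is solved at step 1

step 1 [1y] swap r/1=171/4829: DF=(1 − 171/4829·(0))/(1+171/4829) = 4829/5000 ≈ 0.965800
step 2 [2y] bond c/1=3/50: DF=(518217/500000 − 3/50·(0.965800))/(1+3/50) = 9231/10000 ≈ 0.923100
step 3 [3y] bond c/1=7/200: DF=(1974523/2000000 − 7/200·(0.965800+0.923100))/(1+7/200) = 89/100 ≈ 0.890000
step 4 [4y] bond c/1=3/100: DF=(487931/500000 − 3/100·(0.965800+0.923100+0.890000))/(1+3/100) = 1733/2000 ≈ 0.866500
step 5 [5y] zero: DF = P = 4203/5000 ≈ 0.840600
step 6 [6y] swap r/1=889/26541: DF=(1 − 889/26541·(0.965800+0.923100+0.890000+0.866500+0.840600))/(1+889/26541) = 4111/5000 ≈ 0.822200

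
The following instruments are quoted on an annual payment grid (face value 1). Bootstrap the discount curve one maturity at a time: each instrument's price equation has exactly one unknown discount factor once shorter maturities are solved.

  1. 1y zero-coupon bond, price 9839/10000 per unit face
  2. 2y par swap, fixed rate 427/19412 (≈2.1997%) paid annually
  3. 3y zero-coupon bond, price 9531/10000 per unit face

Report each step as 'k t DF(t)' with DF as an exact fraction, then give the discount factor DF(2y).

step 1 [1y] zero: DF = P = 9839/10000 ≈ 0.983900
step 2 [2y] swap r/1=427/19412: DF=(1 − 427/19412·(0.983900))/(1+427/19412) = 9573/10000 ≈ 0.957300
step 3 [3y] zero: DF = P = 9531/10000 ≈ 0.953100

1 1 9839/10000
2 2 9573/10000
3 3 9531/10000
DF(2y) = 9573/10000 ≈ 0.957300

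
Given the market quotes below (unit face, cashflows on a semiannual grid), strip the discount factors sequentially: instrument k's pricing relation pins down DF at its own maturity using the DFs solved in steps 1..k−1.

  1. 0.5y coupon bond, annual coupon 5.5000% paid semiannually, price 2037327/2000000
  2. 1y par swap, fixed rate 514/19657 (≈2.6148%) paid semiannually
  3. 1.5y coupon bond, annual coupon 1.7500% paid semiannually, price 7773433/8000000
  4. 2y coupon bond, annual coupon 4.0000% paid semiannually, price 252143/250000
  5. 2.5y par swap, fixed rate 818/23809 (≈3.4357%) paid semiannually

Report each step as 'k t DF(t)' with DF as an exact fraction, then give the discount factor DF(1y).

1 1/2 4957/5000
2 1 9743/10000
3 3/2 4731/5000
4 2 9317/10000
5 5/2 4591/5000
DF(1y) = 9743/10000 ≈ 0.974300

step 1 [0.5y] bond c/2=11/400: DF=(2037327/2000000 − 11/400·(0))/(1+11/400) = 4957/5000 ≈ 0.991400
step 2 [1y] swap r/2=257/19657: DF=(1 − 257/19657·(0.991400))/(1+257/19657) = 9743/10000 ≈ 0.974300
step 3 [1.5y] bond c/2=7/800: DF=(7773433/8000000 − 7/800·(0.991400+0.974300))/(1+7/800) = 4731/5000 ≈ 0.946200
step 4 [2y] bond c/2=1/50: DF=(252143/250000 − 1/50·(0.991400+0.974300+0.946200))/(1+1/50) = 9317/10000 ≈ 0.931700
step 5 [2.5y] swap r/2=409/23809: DF=(1 − 409/23809·(0.991400+0.974300+0.946200+0.931700))/(1+409/23809) = 4591/5000 ≈ 0.918200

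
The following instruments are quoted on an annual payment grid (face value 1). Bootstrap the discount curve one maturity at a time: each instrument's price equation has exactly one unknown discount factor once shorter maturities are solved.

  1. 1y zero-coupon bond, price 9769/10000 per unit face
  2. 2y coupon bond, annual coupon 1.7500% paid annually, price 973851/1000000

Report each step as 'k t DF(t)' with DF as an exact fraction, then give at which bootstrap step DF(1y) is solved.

step 1 [1y] zero: DF = P = 9769/10000 ≈ 0.976900
step 2 [2y] bond c/1=7/400: DF=(973851/1000000 − 7/400·(0.976900))/(1+7/400) = 9403/10000 ≈ 0.940300

1 1 9769/10000
2 2 9403/10000
DF(1y) is solved at step 1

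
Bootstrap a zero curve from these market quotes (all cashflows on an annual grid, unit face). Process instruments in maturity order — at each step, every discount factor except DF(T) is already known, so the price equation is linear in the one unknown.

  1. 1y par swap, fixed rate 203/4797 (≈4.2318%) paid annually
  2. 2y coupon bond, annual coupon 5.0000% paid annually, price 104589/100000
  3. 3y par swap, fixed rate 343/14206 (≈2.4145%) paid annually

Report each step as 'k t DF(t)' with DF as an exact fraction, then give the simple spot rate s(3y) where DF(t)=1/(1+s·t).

1 1 4797/5000
2 2 594/625
3 3 4657/5000
s(3y) = (1/(4657/5000) − 1)/(3) = 343/13971 ≈ 2.4551%

step 1 [1y] swap r/1=203/4797: DF=(1 − 203/4797·(0))/(1+203/4797) = 4797/5000 ≈ 0.959400
step 2 [2y] bond c/1=1/20: DF=(104589/100000 − 1/20·(0.959400))/(1+1/20) = 594/625 ≈ 0.950400
step 3 [3y] swap r/1=343/14206: DF=(1 − 343/14206·(0.959400+0.950400))/(1+343/14206) = 4657/5000 ≈ 0.931400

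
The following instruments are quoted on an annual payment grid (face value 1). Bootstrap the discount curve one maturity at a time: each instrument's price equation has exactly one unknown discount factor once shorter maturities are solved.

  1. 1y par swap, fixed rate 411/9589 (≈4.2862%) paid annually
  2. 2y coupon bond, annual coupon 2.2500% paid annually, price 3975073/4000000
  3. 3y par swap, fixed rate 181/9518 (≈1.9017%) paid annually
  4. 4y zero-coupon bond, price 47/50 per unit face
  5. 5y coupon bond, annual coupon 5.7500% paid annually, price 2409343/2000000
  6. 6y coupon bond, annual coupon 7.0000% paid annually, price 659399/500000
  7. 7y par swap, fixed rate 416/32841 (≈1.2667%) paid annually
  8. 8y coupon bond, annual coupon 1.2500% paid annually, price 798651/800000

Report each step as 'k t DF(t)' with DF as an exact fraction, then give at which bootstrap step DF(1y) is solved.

step 1 [1y] swap r/1=411/9589: DF=(1 − 411/9589·(0))/(1+411/9589) = 9589/10000 ≈ 0.958900
step 2 [2y] bond c/1=9/400: DF=(3975073/4000000 − 9/400·(0.958900))/(1+9/400) = 2377/2500 ≈ 0.950800
step 3 [3y] swap r/1=181/9518: DF=(1 − 181/9518·(0.958900+0.950800))/(1+181/9518) = 9457/10000 ≈ 0.945700
step 4 [4y] zero: DF = P = 47/50 ≈ 0.940000
step 5 [5y] bond c/1=23/400: DF=(2409343/2000000 − 23/400·(0.958900+0.950800+0.945700+0.940000))/(1+23/400) = 583/625 ≈ 0.932800
step 6 [6y] bond c/1=7/100: DF=(659399/500000 − 7/100·(0.958900+0.950800+0.945700+0.940000+0.932800))/(1+7/100) = 577/625 ≈ 0.923200
step 7 [7y] swap r/1=416/32841: DF=(1 − 416/32841·(0.958900+0.950800+0.945700+0.940000+0.932800+0.923200))/(1+416/32841) = 573/625 ≈ 0.916800
step 8 [8y] bond c/1=1/80: DF=(798651/800000 − 1/80·(0.958900+0.950800+0.945700+0.940000+0.932800+0.923200+0.916800))/(1+1/80) = 9049/10000 ≈ 0.904900

1 1 9589/10000
2 2 2377/2500
3 3 9457/10000
4 4 47/50
5 5 583/625
6 6 577/625
7 7 573/625
8 8 9049/10000
DF(1y) is solved at step 1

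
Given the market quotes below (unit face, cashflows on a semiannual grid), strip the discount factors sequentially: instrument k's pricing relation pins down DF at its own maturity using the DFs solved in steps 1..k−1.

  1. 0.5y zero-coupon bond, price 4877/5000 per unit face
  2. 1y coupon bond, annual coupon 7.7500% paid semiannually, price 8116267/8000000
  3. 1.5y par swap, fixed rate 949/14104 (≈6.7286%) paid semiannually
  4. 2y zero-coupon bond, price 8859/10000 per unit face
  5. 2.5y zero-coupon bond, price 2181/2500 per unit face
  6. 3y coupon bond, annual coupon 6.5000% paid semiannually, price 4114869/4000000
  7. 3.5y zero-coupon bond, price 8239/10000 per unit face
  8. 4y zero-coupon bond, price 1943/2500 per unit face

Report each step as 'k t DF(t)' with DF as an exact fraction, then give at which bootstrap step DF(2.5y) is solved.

1 1/2 4877/5000
2 1 9403/10000
3 3/2 9051/10000
4 2 8859/10000
5 5/2 2181/2500
6 3 4261/5000
7 7/2 8239/10000
8 4 1943/2500
DF(2.5y) is solved at step 5

step 1 [0.5y] zero: DF = P = 4877/5000 ≈ 0.975400
step 2 [1y] bond c/2=31/800: DF=(8116267/8000000 − 31/800·(0.975400))/(1+31/800) = 9403/10000 ≈ 0.940300
step 3 [1.5y] swap r/2=949/28208: DF=(1 − 949/28208·(0.975400+0.940300))/(1+949/28208) = 9051/10000 ≈ 0.905100
step 4 [2y] zero: DF = P = 8859/10000 ≈ 0.885900
step 5 [2.5y] zero: DF = P = 2181/2500 ≈ 0.872400
step 6 [3y] bond c/2=13/400: DF=(4114869/4000000 − 13/400·(0.975400+0.940300+0.905100+0.885900+0.872400))/(1+13/400) = 4261/5000 ≈ 0.852200
step 7 [3.5y] zero: DF = P = 8239/10000 ≈ 0.823900
step 8 [4y] zero: DF = P = 1943/2500 ≈ 0.777200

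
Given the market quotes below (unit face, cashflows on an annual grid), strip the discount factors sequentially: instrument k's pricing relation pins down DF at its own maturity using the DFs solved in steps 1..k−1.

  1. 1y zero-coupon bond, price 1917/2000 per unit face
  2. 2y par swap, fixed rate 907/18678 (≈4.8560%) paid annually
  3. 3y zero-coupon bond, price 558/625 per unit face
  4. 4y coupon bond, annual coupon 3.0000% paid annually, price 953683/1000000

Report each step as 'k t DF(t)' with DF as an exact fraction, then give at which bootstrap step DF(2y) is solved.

1 1 1917/2000
2 2 9093/10000
3 3 558/625
4 4 1691/2000
DF(2y) is solved at step 2

step 1 [1y] zero: DF = P = 1917/2000 ≈ 0.958500
step 2 [2y] swap r/1=907/18678: DF=(1 − 907/18678·(0.958500))/(1+907/18678) = 9093/10000 ≈ 0.909300
step 3 [3y] zero: DF = P = 558/625 ≈ 0.892800
step 4 [4y] bond c/1=3/100: DF=(953683/1000000 − 3/100·(0.958500+0.909300+0.892800))/(1+3/100) = 1691/2000 ≈ 0.845500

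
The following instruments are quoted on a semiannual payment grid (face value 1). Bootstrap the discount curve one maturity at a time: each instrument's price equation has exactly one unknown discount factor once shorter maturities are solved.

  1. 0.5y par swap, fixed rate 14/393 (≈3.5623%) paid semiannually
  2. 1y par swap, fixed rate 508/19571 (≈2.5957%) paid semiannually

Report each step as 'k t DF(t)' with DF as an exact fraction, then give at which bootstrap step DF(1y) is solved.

step 1 [0.5y] swap r/2=7/393: DF=(1 − 7/393·(0))/(1+7/393) = 393/400 ≈ 0.982500
step 2 [1y] swap r/2=254/19571: DF=(1 − 254/19571·(0.982500))/(1+254/19571) = 4873/5000 ≈ 0.974600

1 1/2 393/400
2 1 4873/5000
DF(1y) is solved at step 2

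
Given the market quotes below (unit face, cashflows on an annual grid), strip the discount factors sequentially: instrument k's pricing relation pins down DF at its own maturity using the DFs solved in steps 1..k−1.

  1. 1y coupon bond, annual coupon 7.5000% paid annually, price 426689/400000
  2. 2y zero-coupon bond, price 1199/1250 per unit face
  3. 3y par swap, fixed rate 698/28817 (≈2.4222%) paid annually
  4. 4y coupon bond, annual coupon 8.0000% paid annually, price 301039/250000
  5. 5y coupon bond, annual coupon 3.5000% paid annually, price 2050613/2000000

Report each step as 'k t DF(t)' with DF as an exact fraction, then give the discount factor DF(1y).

1 1 9923/10000
2 2 1199/1250
3 3 4651/5000
4 4 1803/2000
5 5 8627/10000
DF(1y) = 9923/10000 ≈ 0.992300

step 1 [1y] bond c/1=3/40: DF=(426689/400000 − 3/40·(0))/(1+3/40) = 9923/10000 ≈ 0.992300
step 2 [2y] zero: DF = P = 1199/1250 ≈ 0.959200
step 3 [3y] swap r/1=698/28817: DF=(1 − 698/28817·(0.992300+0.959200))/(1+698/28817) = 4651/5000 ≈ 0.930200
step 4 [4y] bond c/1=2/25: DF=(301039/250000 − 2/25·(0.992300+0.959200+0.930200))/(1+2/25) = 1803/2000 ≈ 0.901500
step 5 [5y] bond c/1=7/200: DF=(2050613/2000000 − 7/200·(0.992300+0.959200+0.930200+0.901500))/(1+7/200) = 8627/10000 ≈ 0.862700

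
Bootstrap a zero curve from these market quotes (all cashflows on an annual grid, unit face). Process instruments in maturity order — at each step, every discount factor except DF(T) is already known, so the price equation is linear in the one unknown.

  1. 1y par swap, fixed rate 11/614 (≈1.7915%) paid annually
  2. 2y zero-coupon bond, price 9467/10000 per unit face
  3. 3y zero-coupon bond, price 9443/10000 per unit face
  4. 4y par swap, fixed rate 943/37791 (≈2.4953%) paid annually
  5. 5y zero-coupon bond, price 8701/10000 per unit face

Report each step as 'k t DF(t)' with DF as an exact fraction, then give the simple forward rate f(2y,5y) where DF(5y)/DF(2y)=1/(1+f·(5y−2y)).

step 1 [1y] swap r/1=11/614: DF=(1 − 11/614·(0))/(1+11/614) = 614/625 ≈ 0.982400
step 2 [2y] zero: DF = P = 9467/10000 ≈ 0.946700
step 3 [3y] zero: DF = P = 9443/10000 ≈ 0.944300
step 4 [4y] swap r/1=943/37791: DF=(1 − 943/37791·(0.982400+0.946700+0.944300))/(1+943/37791) = 9057/10000 ≈ 0.905700
step 5 [5y] zero: DF = P = 8701/10000 ≈ 0.870100

1 1 614/625
2 2 9467/10000
3 3 9443/10000
4 4 9057/10000
5 5 8701/10000
f(2y,5y) = ((9467/10000)/(8701/10000) − 1)/(3) = 766/26103 ≈ 2.9345%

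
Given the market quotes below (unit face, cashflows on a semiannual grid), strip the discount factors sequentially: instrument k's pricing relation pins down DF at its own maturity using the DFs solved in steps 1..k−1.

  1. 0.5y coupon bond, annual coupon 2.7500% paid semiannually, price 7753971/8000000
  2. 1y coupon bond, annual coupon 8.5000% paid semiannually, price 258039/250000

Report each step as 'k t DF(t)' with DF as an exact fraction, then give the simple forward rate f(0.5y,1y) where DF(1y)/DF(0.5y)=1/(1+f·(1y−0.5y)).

1 1/2 9561/10000
2 1 9511/10000
f(0.5y,1y) = ((9561/10000)/(9511/10000) − 1)/(1/2) = 100/9511 ≈ 1.0514%

step 1 [0.5y] bond c/2=11/800: DF=(7753971/8000000 − 11/800·(0))/(1+11/800) = 9561/10000 ≈ 0.956100
step 2 [1y] bond c/2=17/400: DF=(258039/250000 − 17/400·(0.956100))/(1+17/400) = 9511/10000 ≈ 0.951100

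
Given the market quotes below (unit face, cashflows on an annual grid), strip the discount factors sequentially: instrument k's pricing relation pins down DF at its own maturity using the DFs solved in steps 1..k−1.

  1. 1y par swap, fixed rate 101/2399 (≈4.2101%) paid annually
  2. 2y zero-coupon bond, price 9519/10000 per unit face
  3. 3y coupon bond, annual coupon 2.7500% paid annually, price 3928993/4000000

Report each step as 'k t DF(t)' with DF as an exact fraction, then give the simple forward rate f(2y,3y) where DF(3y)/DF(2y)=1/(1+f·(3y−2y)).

1 1 2399/2500
2 2 9519/10000
3 3 1131/1250
f(2y,3y) = ((9519/10000)/(1131/1250) − 1)/(1) = 157/3016 ≈ 5.2056%

step 1 [1y] swap r/1=101/2399: DF=(1 − 101/2399·(0))/(1+101/2399) = 2399/2500 ≈ 0.959600
step 2 [2y] zero: DF = P = 9519/10000 ≈ 0.951900
step 3 [3y] bond c/1=11/400: DF=(3928993/4000000 − 11/400·(0.959600+0.951900))/(1+11/400) = 1131/1250 ≈ 0.904800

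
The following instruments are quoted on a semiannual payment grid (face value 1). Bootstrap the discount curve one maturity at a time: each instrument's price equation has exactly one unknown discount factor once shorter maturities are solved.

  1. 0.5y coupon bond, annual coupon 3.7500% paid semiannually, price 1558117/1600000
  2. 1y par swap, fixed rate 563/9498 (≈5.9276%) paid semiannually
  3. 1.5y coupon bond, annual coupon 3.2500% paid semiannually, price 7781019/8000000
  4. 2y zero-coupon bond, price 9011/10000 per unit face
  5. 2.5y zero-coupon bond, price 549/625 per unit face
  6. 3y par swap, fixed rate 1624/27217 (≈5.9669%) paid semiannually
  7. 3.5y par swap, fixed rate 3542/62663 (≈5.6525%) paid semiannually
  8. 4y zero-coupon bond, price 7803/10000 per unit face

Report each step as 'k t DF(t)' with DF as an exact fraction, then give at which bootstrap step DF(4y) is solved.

1 1/2 9559/10000
2 1 9437/10000
3 3/2 9267/10000
4 2 9011/10000
5 5/2 549/625
6 3 1047/1250
7 7/2 8229/10000
8 4 7803/10000
DF(4y) is solved at step 8

step 1 [0.5y] bond c/2=3/160: DF=(1558117/1600000 − 3/160·(0))/(1+3/160) = 9559/10000 ≈ 0.955900
step 2 [1y] swap r/2=563/18996: DF=(1 − 563/18996·(0.955900))/(1+563/18996) = 9437/10000 ≈ 0.943700
step 3 [1.5y] bond c/2=13/800: DF=(7781019/8000000 − 13/800·(0.955900+0.943700))/(1+13/800) = 9267/10000 ≈ 0.926700
step 4 [2y] zero: DF = P = 9011/10000 ≈ 0.901100
step 5 [2.5y] zero: DF = P = 549/625 ≈ 0.878400
step 6 [3y] swap r/2=812/27217: DF=(1 − 812/27217·(0.955900+0.943700+0.926700+0.901100+0.878400))/(1+812/27217) = 1047/1250 ≈ 0.837600
step 7 [3.5y] swap r/2=1771/62663: DF=(1 − 1771/62663·(0.955900+0.943700+0.926700+0.901100+0.878400+0.837600))/(1+1771/62663) = 8229/10000 ≈ 0.822900
step 8 [4y] zero: DF = P = 7803/10000 ≈ 0.780300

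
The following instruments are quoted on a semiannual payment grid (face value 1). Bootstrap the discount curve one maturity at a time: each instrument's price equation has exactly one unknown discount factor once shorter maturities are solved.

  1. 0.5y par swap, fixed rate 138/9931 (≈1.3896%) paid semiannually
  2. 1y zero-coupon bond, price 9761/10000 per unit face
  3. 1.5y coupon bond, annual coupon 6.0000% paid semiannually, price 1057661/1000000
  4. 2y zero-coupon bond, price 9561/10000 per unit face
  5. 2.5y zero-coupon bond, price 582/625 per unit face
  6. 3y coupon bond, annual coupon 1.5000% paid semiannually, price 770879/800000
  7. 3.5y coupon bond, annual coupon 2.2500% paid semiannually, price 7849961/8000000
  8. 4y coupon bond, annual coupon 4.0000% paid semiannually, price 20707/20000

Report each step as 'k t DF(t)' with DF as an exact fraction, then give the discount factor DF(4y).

1 1/2 9931/10000
2 1 9761/10000
3 3/2 1939/2000
4 2 9561/10000
5 5/2 582/625
6 3 1841/2000
7 7/2 1133/1250
8 4 4423/5000
DF(4y) = 4423/5000 ≈ 0.884600

step 1 [0.5y] swap r/2=69/9931: DF=(1 − 69/9931·(0))/(1+69/9931) = 9931/10000 ≈ 0.993100
step 2 [1y] zero: DF = P = 9761/10000 ≈ 0.976100
step 3 [1.5y] bond c/2=3/100: DF=(1057661/1000000 − 3/100·(0.993100+0.976100))/(1+3/100) = 1939/2000 ≈ 0.969500
step 4 [2y] zero: DF = P = 9561/10000 ≈ 0.956100
step 5 [2.5y] zero: DF = P = 582/625 ≈ 0.931200
step 6 [3y] bond c/2=3/400: DF=(770879/800000 − 3/400·(0.993100+0.976100+0.969500+0.956100+0.931200))/(1+3/400) = 1841/2000 ≈ 0.920500
step 7 [3.5y] bond c/2=9/800: DF=(7849961/8000000 − 9/800·(0.993100+0.976100+0.969500+0.956100+0.931200+0.920500))/(1+9/800) = 1133/1250 ≈ 0.906400
step 8 [4y] bond c/2=1/50: DF=(20707/20000 − 1/50·(0.993100+0.976100+0.969500+0.956100+0.931200+0.920500+0.906400))/(1+1/50) = 4423/5000 ≈ 0.884600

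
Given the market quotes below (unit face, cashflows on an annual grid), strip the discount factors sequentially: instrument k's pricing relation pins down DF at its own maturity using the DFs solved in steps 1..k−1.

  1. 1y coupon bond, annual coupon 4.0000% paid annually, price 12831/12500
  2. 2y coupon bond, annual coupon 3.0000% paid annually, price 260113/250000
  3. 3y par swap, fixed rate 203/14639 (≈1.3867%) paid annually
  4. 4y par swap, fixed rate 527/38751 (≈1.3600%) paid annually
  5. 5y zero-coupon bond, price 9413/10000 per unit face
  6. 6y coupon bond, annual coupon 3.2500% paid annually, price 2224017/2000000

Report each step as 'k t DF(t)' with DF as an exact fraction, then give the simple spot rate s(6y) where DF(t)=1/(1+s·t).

1 1 987/1000
2 2 4907/5000
3 3 4797/5000
4 4 9473/10000
5 5 9413/10000
6 6 4627/5000
s(6y) = (1/(4627/5000) − 1)/(6) = 373/27762 ≈ 1.3436%

step 1 [1y] bond c/1=1/25: DF=(12831/12500 − 1/25·(0))/(1+1/25) = 987/1000 ≈ 0.987000
step 2 [2y] bond c/1=3/100: DF=(260113/250000 − 3/100·(0.987000))/(1+3/100) = 4907/5000 ≈ 0.981400
step 3 [3y] swap r/1=203/14639: DF=(1 − 203/14639·(0.987000+0.981400))/(1+203/14639) = 4797/5000 ≈ 0.959400
step 4 [4y] swap r/1=527/38751: DF=(1 − 527/38751·(0.987000+0.981400+0.959400))/(1+527/38751) = 9473/10000 ≈ 0.947300
step 5 [5y] zero: DF = P = 9413/10000 ≈ 0.941300
step 6 [6y] bond c/1=13/400: DF=(2224017/2000000 − 13/400·(0.987000+0.981400+0.959400+0.947300+0.941300))/(1+13/400) = 4627/5000 ≈ 0.925400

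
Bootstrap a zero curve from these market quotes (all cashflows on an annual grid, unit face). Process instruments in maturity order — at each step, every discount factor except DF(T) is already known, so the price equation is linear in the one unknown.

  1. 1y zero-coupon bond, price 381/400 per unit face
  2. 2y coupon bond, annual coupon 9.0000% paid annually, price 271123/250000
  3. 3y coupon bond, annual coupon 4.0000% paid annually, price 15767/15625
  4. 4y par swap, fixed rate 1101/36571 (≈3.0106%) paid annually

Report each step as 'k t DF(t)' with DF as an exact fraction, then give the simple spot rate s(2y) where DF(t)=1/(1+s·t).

1 1 381/400
2 2 9163/10000
3 3 1123/1250
4 4 8899/10000
s(2y) = (1/(9163/10000) − 1)/(2) = 837/18326 ≈ 4.5673%

step 1 [1y] zero: DF = P = 381/400 ≈ 0.952500
step 2 [2y] bond c/1=9/100: DF=(271123/250000 − 9/100·(0.952500))/(1+9/100) = 9163/10000 ≈ 0.916300
step 3 [3y] bond c/1=1/25: DF=(15767/15625 − 1/25·(0.952500+0.916300))/(1+1/25) = 1123/1250 ≈ 0.898400
step 4 [4y] swap r/1=1101/36571: DF=(1 − 1101/36571·(0.952500+0.916300+0.898400))/(1+1101/36571) = 8899/10000 ≈ 0.889900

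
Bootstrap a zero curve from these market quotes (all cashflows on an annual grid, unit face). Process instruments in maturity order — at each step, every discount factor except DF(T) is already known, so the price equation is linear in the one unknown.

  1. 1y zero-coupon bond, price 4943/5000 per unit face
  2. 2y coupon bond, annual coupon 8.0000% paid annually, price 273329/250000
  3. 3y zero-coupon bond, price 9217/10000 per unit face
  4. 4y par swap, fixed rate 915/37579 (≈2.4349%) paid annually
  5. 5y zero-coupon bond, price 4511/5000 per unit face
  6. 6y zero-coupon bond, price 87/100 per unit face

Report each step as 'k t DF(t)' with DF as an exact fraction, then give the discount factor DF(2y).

1 1 4943/5000
2 2 9391/10000
3 3 9217/10000
4 4 1817/2000
5 5 4511/5000
6 6 87/100
DF(2y) = 9391/10000 ≈ 0.939100

step 1 [1y] zero: DF = P = 4943/5000 ≈ 0.988600
step 2 [2y] bond c/1=2/25: DF=(273329/250000 − 2/25·(0.988600))/(1+2/25) = 9391/10000 ≈ 0.939100
step 3 [3y] zero: DF = P = 9217/10000 ≈ 0.921700
step 4 [4y] swap r/1=915/37579: DF=(1 − 915/37579·(0.988600+0.939100+0.921700))/(1+915/37579) = 1817/2000 ≈ 0.908500
step 5 [5y] zero: DF = P = 4511/5000 ≈ 0.902200
step 6 [6y] zero: DF = P = 87/100 ≈ 0.870000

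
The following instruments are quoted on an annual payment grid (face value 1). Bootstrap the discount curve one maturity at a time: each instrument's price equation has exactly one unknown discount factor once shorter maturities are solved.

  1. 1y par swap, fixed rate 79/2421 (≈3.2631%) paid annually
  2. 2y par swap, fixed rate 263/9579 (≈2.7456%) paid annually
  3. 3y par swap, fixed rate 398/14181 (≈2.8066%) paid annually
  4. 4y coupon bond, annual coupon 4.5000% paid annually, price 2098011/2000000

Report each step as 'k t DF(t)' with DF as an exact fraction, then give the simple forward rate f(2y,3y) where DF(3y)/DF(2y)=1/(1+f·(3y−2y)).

step 1 [1y] swap r/1=79/2421: DF=(1 − 79/2421·(0))/(1+79/2421) = 2421/2500 ≈ 0.968400
step 2 [2y] swap r/1=263/9579: DF=(1 − 263/9579·(0.968400))/(1+263/9579) = 4737/5000 ≈ 0.947400
step 3 [3y] swap r/1=398/14181: DF=(1 − 398/14181·(0.968400+0.947400))/(1+398/14181) = 2301/2500 ≈ 0.920400
step 4 [4y] bond c/1=9/200: DF=(2098011/2000000 − 9/200·(0.968400+0.947400+0.920400))/(1+9/200) = 8817/10000 ≈ 0.881700

1 1 2421/2500
2 2 4737/5000
3 3 2301/2500
4 4 8817/10000
f(2y,3y) = ((4737/5000)/(2301/2500) − 1)/(1) = 45/1534 ≈ 2.9335%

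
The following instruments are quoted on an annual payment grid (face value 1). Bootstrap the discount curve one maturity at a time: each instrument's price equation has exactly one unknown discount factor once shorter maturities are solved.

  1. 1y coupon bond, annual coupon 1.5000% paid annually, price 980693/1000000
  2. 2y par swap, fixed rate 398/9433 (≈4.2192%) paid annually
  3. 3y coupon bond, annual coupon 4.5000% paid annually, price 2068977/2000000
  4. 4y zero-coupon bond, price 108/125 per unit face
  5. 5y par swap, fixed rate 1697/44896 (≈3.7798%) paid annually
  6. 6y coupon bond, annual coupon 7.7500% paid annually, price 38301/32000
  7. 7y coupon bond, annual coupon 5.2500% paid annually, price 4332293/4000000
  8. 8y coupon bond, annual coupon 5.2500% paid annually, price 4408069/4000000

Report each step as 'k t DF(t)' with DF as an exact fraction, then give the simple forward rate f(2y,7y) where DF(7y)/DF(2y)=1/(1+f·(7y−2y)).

1 1 4831/5000
2 2 2301/2500
3 3 9087/10000
4 4 108/125
5 5 8303/10000
6 6 7879/10000
7 7 3829/5000
8 8 466/625
f(2y,7y) = ((2301/2500)/(3829/5000) − 1)/(5) = 773/19145 ≈ 4.0376%

step 1 [1y] bond c/1=3/200: DF=(980693/1000000 − 3/200·(0))/(1+3/200) = 4831/5000 ≈ 0.966200
step 2 [2y] swap r/1=398/9433: DF=(1 − 398/9433·(0.966200))/(1+398/9433) = 2301/2500 ≈ 0.920400
step 3 [3y] bond c/1=9/200: DF=(2068977/2000000 − 9/200·(0.966200+0.920400))/(1+9/200) = 9087/10000 ≈ 0.908700
step 4 [4y] zero: DF = P = 108/125 ≈ 0.864000
step 5 [5y] swap r/1=1697/44896: DF=(1 − 1697/44896·(0.966200+0.920400+0.908700+0.864000))/(1+1697/44896) = 8303/10000 ≈ 0.830300
step 6 [6y] bond c/1=31/400: DF=(38301/32000 − 31/400·(0.966200+0.920400+0.908700+0.864000+0.830300))/(1+31/400) = 7879/10000 ≈ 0.787900
step 7 [7y] bond c/1=21/400: DF=(4332293/4000000 − 21/400·(0.966200+0.920400+0.908700+0.864000+0.830300+0.787900))/(1+21/400) = 3829/5000 ≈ 0.765800
step 8 [8y] bond c/1=21/400: DF=(4408069/4000000 − 21/400·(0.966200+0.920400+0.908700+0.864000+0.830300+0.787900+0.765800))/(1+21/400) = 466/625 ≈ 0.745600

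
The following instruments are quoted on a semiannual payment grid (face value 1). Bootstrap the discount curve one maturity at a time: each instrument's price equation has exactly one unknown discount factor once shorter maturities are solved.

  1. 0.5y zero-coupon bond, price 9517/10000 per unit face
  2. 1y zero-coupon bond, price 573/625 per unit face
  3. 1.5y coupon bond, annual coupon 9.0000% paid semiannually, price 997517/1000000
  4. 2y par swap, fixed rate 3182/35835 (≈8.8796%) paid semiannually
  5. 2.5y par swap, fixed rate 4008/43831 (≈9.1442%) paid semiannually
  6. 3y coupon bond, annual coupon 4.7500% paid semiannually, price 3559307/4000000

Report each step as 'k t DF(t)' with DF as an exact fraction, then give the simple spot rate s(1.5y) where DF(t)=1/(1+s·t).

1 1/2 9517/10000
2 1 573/625
3 3/2 8741/10000
4 2 8409/10000
5 5/2 1999/2500
6 3 307/400
s(1.5y) = (1/(8741/10000) − 1)/(3/2) = 2518/26223 ≈ 9.6023%

step 1 [0.5y] zero: DF = P = 9517/10000 ≈ 0.951700
step 2 [1y] zero: DF = P = 573/625 ≈ 0.916800
step 3 [1.5y] bond c/2=9/200: DF=(997517/1000000 − 9/200·(0.951700+0.916800))/(1+9/200) = 8741/10000 ≈ 0.874100
step 4 [2y] swap r/2=1591/35835: DF=(1 − 1591/35835·(0.951700+0.916800+0.874100))/(1+1591/35835) = 8409/10000 ≈ 0.840900
step 5 [2.5y] swap r/2=2004/43831: DF=(1 − 2004/43831·(0.951700+0.916800+0.874100+0.840900))/(1+2004/43831) = 1999/2500 ≈ 0.799600
step 6 [3y] bond c/2=19/800: DF=(3559307/4000000 − 19/800·(0.951700+0.916800+0.874100+0.840900+0.799600))/(1+19/800) = 307/400 ≈ 0.767500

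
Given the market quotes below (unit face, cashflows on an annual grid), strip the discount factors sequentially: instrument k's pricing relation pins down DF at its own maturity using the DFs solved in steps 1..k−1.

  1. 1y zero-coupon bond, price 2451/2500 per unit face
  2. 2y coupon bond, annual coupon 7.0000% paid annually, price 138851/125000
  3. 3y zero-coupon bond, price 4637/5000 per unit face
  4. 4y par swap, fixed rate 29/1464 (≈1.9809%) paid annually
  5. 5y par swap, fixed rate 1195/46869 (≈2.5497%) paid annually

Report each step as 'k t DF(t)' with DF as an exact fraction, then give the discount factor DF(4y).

step 1 [1y] zero: DF = P = 2451/2500 ≈ 0.980400
step 2 [2y] bond c/1=7/100: DF=(138851/125000 − 7/100·(0.980400))/(1+7/100) = 487/500 ≈ 0.974000
step 3 [3y] zero: DF = P = 4637/5000 ≈ 0.927400
step 4 [4y] swap r/1=29/1464: DF=(1 − 29/1464·(0.980400+0.974000+0.927400))/(1+29/1464) = 4623/5000 ≈ 0.924600
step 5 [5y] swap r/1=1195/46869: DF=(1 − 1195/46869·(0.980400+0.974000+0.927400+0.924600))/(1+1195/46869) = 1761/2000 ≈ 0.880500

1 1 2451/2500
2 2 487/500
3 3 4637/5000
4 4 4623/5000
5 5 1761/2000
DF(4y) = 4623/5000 ≈ 0.924600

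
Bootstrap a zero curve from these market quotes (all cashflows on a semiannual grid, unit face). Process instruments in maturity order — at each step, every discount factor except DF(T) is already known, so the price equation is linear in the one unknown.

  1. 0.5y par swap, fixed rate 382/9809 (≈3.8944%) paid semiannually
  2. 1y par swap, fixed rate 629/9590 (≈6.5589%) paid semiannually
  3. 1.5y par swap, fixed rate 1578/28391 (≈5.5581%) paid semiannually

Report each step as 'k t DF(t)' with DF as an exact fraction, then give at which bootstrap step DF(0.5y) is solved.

1 1/2 9809/10000
2 1 9371/10000
3 3/2 9211/10000
DF(0.5y) is solved at step 1

step 1 [0.5y] swap r/2=191/9809: DF=(1 − 191/9809·(0))/(1+191/9809) = 9809/10000 ≈ 0.980900
step 2 [1y] swap r/2=629/19180: DF=(1 − 629/19180·(0.980900))/(1+629/19180) = 9371/10000 ≈ 0.937100
step 3 [1.5y] swap r/2=789/28391: DF=(1 − 789/28391·(0.980900+0.937100))/(1+789/28391) = 9211/10000 ≈ 0.921100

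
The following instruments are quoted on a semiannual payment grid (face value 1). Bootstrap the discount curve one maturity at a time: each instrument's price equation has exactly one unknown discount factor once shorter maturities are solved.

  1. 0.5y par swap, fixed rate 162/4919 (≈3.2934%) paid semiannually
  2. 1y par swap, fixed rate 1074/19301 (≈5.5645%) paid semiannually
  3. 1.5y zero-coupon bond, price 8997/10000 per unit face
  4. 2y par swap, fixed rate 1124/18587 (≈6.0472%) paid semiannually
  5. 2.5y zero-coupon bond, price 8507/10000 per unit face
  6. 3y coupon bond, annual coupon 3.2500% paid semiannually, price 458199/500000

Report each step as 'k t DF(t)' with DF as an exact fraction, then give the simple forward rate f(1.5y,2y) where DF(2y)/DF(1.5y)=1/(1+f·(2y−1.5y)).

step 1 [0.5y] swap r/2=81/4919: DF=(1 − 81/4919·(0))/(1+81/4919) = 4919/5000 ≈ 0.983800
step 2 [1y] swap r/2=537/19301: DF=(1 − 537/19301·(0.983800))/(1+537/19301) = 9463/10000 ≈ 0.946300
step 3 [1.5y] zero: DF = P = 8997/10000 ≈ 0.899700
step 4 [2y] swap r/2=562/18587: DF=(1 − 562/18587·(0.983800+0.946300+0.899700))/(1+562/18587) = 2219/2500 ≈ 0.887600
step 5 [2.5y] zero: DF = P = 8507/10000 ≈ 0.850700
step 6 [3y] bond c/2=13/800: DF=(458199/500000 − 13/800·(0.983800+0.946300+0.899700+0.887600+0.850700))/(1+13/800) = 8287/10000 ≈ 0.828700

1 1/2 4919/5000
2 1 9463/10000
3 3/2 8997/10000
4 2 2219/2500
5 5/2 8507/10000
6 3 8287/10000
f(1.5y,2y) = ((8997/10000)/(2219/2500) − 1)/(1/2) = 121/4438 ≈ 2.7265%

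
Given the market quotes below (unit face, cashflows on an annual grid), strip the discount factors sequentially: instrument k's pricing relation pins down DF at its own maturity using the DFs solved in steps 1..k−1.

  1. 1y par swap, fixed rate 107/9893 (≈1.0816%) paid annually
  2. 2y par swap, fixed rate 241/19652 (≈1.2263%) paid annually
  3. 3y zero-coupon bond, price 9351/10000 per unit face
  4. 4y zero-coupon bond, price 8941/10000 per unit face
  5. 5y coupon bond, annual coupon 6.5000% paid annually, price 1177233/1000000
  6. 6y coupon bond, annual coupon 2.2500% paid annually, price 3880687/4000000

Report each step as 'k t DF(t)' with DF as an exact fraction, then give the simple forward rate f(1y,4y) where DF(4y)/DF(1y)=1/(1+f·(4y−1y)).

1 1 9893/10000
2 2 9759/10000
3 3 9351/10000
4 4 8941/10000
5 5 4369/5000
6 6 8461/10000
f(1y,4y) = ((9893/10000)/(8941/10000) − 1)/(3) = 952/26823 ≈ 3.5492%

step 1 [1y] swap r/1=107/9893: DF=(1 − 107/9893·(0))/(1+107/9893) = 9893/10000 ≈ 0.989300
step 2 [2y] swap r/1=241/19652: DF=(1 − 241/19652·(0.989300))/(1+241/19652) = 9759/10000 ≈ 0.975900
step 3 [3y] zero: DF = P = 9351/10000 ≈ 0.935100
step 4 [4y] zero: DF = P = 8941/10000 ≈ 0.894100
step 5 [5y] bond c/1=13/200: DF=(1177233/1000000 − 13/200·(0.989300+0.975900+0.935100+0.894100))/(1+13/200) = 4369/5000 ≈ 0.873800
step 6 [6y] bond c/1=9/400: DF=(3880687/4000000 − 9/400·(0.989300+0.975900+0.935100+0.894100+0.873800))/(1+9/400) = 8461/10000 ≈ 0.846100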